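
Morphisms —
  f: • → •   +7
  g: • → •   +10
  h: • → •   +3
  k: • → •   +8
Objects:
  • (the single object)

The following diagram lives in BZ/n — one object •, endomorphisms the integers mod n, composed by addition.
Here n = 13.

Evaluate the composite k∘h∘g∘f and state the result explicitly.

Answer: +2

Trace:
  0 +7≡7 +10≡4 +3≡7 +8≡2  (mod 13)
⟦path⟧: +2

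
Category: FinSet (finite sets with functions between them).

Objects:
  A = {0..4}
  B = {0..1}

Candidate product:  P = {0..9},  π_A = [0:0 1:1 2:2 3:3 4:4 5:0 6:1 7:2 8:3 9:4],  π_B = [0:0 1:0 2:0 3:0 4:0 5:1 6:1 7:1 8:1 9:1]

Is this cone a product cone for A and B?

Answer: VALID PRODUCT

Trace:
|A|·|B| = 5·2 = 10;  |P| = 10
Check the pairing map k ↦ (π_A(k), π_B(k)):
  0 : (0,0)
  1 : (1,0)
  2 : (2,0)
  3 : (3,0)
  4 : (4,0)
  5 : (0,1)
  6 : (1,1)
  7 : (2,1)
  8 : (3,1)
  9 : (4,1)
distinct pairs in image: 10 / 10 needed
  → bijection onto A×B; projections well-typed.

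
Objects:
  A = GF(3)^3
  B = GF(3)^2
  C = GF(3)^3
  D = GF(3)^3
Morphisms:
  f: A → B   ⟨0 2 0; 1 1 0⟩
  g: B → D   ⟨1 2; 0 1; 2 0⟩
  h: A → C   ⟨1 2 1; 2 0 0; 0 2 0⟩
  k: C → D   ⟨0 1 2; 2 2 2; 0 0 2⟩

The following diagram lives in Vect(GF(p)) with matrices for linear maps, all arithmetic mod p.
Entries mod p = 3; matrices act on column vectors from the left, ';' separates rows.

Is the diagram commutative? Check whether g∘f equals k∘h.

Path 1 = f;g:
  e0=(1,0,0) f→(0,1) g→(2,1,0)
  e1=(0,1,0) f→(2,1) g→(1,1,1)
  e2=(0,0,1) f→(0,0) g→(0,0,0)
  ⟦path⟧₁ = ⟨2 1 0; 1 1 0; 0 1 0⟩
Path 2 = h;k:
  e0=(1,0,0) h→(1,2,0) k→(2,0,0)
  e1=(0,1,0) h→(2,0,2) k→(1,2,1)
  e2=(0,0,1) h→(1,0,0) k→(0,2,0)
  ⟦path⟧₂ = ⟨2 1 0; 0 2 2; 0 1 0⟩
Equal? NO — does not commute

Answer: DOES NOT COMMUTE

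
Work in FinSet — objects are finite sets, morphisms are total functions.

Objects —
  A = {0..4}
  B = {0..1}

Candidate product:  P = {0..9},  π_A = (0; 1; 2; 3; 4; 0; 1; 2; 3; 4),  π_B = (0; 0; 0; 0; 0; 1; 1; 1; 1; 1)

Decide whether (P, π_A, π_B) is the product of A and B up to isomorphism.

Answer: VALID PRODUCT

Trace:
|A|·|B| = 5·2 = 10;  |P| = 10
Check the pairing map k ↦ (π_A(k), π_B(k)):
  0 -> (0,0)
  1 -> (1,0)
  2 -> (2,0)
  3 -> (3,0)
  4 -> (4,0)
  5 -> (0,1)
  6 -> (1,1)
  7 -> (2,1)
  8 -> (3,1)
  9 -> (4,1)
distinct pairs in image: 10 / 10 needed
  → bijection onto A×B; projections well-typed.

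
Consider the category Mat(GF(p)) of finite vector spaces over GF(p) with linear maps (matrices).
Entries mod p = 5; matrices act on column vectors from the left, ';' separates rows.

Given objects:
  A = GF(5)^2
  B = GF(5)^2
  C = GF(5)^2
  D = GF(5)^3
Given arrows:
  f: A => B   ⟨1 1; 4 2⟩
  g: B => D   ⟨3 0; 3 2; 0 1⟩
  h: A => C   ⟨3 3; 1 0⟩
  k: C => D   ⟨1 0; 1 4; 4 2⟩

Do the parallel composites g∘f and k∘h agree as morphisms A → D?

1) trace f;g:
  e0=[1,0] f=>[1,4] g=>[3,1,4]
  e1=[0,1] f=>[1,2] g=>[3,2,2]
  composite₁ = ⟨3 3; 1 2; 4 2⟩
2) trace h;k:
  e0=[1,0] h=>[3,1] k=>[3,2,4]
  e1=[0,1] h=>[3,0] k=>[3,3,2]
  composite₂ = ⟨3 3; 2 3; 4 2⟩
Equal? differ; not commutative

Answer: DOES NOT COMMUTE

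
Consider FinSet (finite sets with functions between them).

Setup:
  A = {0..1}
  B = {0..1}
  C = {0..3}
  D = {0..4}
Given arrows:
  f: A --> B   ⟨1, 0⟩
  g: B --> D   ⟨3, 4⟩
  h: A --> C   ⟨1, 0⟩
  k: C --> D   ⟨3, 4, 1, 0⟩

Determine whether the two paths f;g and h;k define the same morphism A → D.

Answer: COMMUTES

Derivation:
Path 1 = f;g:
  0 f-->1 g-->4
  1 f-->0 g-->3
  result₁ = ⟨4, 3⟩
Path 2 = h;k:
  0 h-->1 k-->4
  1 h-->0 k-->3
  result₂ = ⟨4, 3⟩
Equal? same morphism ✓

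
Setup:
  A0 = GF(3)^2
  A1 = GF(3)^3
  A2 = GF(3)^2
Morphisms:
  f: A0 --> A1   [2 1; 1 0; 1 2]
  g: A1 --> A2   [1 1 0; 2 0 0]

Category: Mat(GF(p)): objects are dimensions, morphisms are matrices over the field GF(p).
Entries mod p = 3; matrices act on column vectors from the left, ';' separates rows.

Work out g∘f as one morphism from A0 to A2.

  e0=(1,0) f-->(2,1,1) g-->(0,1)
  e1=(0,1) f-->(1,0,2) g-->(1,2)
composite: [0 1; 1 2]

Answer: [0 1; 1 2]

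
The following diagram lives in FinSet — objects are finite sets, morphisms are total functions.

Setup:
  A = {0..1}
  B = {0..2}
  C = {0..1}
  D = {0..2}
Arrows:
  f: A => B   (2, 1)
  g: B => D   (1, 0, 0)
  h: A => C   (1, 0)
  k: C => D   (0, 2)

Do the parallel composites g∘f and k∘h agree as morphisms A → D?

Along f;g (path 1):
  0 f=>2 g=>0
  1 f=>1 g=>0
  result₁ = (0, 0)
Along h;k (path 2):
  0 h=>1 k=>2
  1 h=>0 k=>0
  result₂ = (2, 0)
Equal? NO — does not commute

Answer: DOES NOT COMMUTE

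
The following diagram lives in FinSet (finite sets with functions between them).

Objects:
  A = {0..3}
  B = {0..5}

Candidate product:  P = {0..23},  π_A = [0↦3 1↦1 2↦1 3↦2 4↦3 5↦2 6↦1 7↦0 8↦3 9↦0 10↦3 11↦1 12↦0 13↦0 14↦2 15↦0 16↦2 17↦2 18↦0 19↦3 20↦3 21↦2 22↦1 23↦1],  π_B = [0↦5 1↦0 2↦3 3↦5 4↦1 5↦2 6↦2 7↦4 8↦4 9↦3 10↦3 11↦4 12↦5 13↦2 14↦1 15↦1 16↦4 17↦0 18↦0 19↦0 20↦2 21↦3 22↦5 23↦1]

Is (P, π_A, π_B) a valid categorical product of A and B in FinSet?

|A|·|B| = 4·6 = 24;  |P| = 24
Check the pairing map k ↦ (π_A(k), π_B(k)):
  0 ↦ (3,5)
  1 ↦ (1,0)
  2 ↦ (1,3)
  3 ↦ (2,5)
  4 ↦ (3,1)
  5 ↦ (2,2)
  6 ↦ (1,2)
  7 ↦ (0,4)
  8 ↦ (3,4)
  9 ↦ (0,3)
  10 ↦ (3,3)
  11 ↦ (1,4)
  12 ↦ (0,5)
  13 ↦ (0,2)
  14 ↦ (2,1)
  15 ↦ (0,1)
  16 ↦ (2,4)
  17 ↦ (2,0)
  18 ↦ (0,0)
  19 ↦ (3,0)
  20 ↦ (3,2)
  21 ↦ (2,3)
  22 ↦ (1,5)
  23 ↦ (1,1)
distinct pairs in image: 24 / 24 needed
  → bijection onto A×B; projections well-typed.

Answer: VALID PRODUCT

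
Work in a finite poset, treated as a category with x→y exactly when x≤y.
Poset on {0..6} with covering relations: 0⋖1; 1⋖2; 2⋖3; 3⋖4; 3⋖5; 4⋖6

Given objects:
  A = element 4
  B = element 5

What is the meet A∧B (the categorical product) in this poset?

Answer: A∧B = 3

Derivation:
{x : x⊑A ∧ x⊑B} = {0,1,2,3}  (A=4, B=5)
  0 ⊑ 3
  1 ⊑ 3
  2 ⊑ 3
  3 ⊑ 3
glb = 3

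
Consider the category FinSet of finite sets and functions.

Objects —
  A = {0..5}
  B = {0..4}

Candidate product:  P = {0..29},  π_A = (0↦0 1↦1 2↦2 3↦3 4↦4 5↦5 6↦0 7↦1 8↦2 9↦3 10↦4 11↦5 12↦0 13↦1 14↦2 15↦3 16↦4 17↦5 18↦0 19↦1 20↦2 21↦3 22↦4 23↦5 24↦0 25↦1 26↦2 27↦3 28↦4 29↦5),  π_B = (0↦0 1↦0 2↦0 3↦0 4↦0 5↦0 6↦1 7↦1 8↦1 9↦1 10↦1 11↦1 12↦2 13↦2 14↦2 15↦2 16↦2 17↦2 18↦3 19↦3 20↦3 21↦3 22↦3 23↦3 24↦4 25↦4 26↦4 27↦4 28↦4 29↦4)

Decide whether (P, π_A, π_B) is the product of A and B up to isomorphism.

Answer: VALID PRODUCT

Work:
|A|·|B| = 6·5 = 30;  |P| = 30
Check the pairing map k ↦ (π_A(k), π_B(k)):
  0 ↦ (0,0)
  1 ↦ (1,0)
  2 ↦ (2,0)
  3 ↦ (3,0)
  4 ↦ (4,0)
  5 ↦ (5,0)
  6 ↦ (0,1)
  7 ↦ (1,1)
  8 ↦ (2,1)
  9 ↦ (3,1)
  10 ↦ (4,1)
  11 ↦ (5,1)
  12 ↦ (0,2)
  13 ↦ (1,2)
  14 ↦ (2,2)
  15 ↦ (3,2)
  16 ↦ (4,2)
  17 ↦ (5,2)
  18 ↦ (0,3)
  19 ↦ (1,3)
  20 ↦ (2,3)
  21 ↦ (3,3)
  22 ↦ (4,3)
  23 ↦ (5,3)
  24 ↦ (0,4)
  25 ↦ (1,4)
  26 ↦ (2,4)
  27 ↦ (3,4)
  28 ↦ (4,4)
  29 ↦ (5,4)
distinct pairs in image: 30 / 30 needed
  → bijection onto A×B; projections well-typed.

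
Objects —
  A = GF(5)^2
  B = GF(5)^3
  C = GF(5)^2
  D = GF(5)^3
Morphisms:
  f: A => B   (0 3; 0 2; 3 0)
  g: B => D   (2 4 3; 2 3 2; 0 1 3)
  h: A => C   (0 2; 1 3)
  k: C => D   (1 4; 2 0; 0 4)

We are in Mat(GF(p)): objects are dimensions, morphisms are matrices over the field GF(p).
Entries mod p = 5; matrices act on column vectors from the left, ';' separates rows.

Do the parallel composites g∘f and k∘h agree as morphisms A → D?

1) trace f;g:
  e0=[1,0] f=>[0,0,3] g=>[4,1,4]
  e1=[0,1] f=>[3,2,0] g=>[4,2,2]
  composite₁ = (4 4; 1 2; 4 2)
2) trace h;k:
  e0=[1,0] h=>[0,1] k=>[4,0,4]
  e1=[0,1] h=>[2,3] k=>[4,4,2]
  composite₂ = (4 4; 0 4; 4 2)
Equal? differ; not commutative

Answer: DOES NOT COMMUTE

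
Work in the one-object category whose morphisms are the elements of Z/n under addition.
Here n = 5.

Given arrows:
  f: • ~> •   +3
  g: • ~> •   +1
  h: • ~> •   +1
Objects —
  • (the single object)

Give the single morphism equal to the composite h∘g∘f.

Answer: +0

Trace:
  0 +3≡3 +1≡4 +1≡0  (mod 5)
composite: +0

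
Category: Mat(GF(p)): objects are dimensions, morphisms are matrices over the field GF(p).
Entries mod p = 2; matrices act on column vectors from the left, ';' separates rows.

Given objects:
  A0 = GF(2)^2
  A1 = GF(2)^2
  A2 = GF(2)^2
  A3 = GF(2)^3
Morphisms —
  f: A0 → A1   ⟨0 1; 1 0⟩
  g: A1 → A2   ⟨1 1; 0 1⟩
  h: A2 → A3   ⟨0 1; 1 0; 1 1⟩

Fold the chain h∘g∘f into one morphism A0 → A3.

  e0=(1,0) f→(0,1) g→(1,1) h→(1,1,0)
  e1=(0,1) f→(1,0) g→(1,0) h→(0,1,1)
composite: ⟨1 0; 1 1; 0 1⟩

Answer: ⟨1 0; 1 1; 0 1⟩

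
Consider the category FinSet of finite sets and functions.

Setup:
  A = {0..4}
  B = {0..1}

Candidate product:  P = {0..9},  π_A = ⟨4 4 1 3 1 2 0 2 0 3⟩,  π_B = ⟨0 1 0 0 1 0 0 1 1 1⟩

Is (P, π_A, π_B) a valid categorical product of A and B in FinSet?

Answer: VALID PRODUCT

Trace:
|A|·|B| = 5·2 = 10;  |P| = 10
Check the pairing map k ↦ (π_A(k), π_B(k)):
  0 -> (4,0)
  1 -> (4,1)
  2 -> (1,0)
  3 -> (3,0)
  4 -> (1,1)
  5 -> (2,0)
  6 -> (0,0)
  7 -> (2,1)
  8 -> (0,1)
  9 -> (3,1)
distinct pairs in image: 10 / 10 needed
  → bijection onto A×B; projections well-typed.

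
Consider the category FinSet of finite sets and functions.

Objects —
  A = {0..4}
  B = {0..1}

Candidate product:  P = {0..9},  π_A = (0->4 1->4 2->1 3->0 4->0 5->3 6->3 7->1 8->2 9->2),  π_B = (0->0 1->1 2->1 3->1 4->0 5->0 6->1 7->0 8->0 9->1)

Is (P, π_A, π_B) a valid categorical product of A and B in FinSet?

Answer: VALID PRODUCT

Trace:
|A|·|B| = 5·2 = 10;  |P| = 10
Check the pairing map k ↦ (π_A(k), π_B(k)):
  0 -> (4,0)
  1 -> (4,1)
  2 -> (1,1)
  3 -> (0,1)
  4 -> (0,0)
  5 -> (3,0)
  6 -> (3,1)
  7 -> (1,0)
  8 -> (2,0)
  9 -> (2,1)
distinct pairs in image: 10 / 10 needed
  → bijection onto A×B; projections well-typed.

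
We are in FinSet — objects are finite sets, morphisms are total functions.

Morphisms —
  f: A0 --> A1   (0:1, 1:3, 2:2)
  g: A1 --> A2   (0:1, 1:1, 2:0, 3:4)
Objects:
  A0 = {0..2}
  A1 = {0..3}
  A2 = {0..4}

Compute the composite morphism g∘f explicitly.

Answer: (0:1, 1:4, 2:0)

Derivation:
  0 f-->1 g-->1
  1 f-->3 g-->4
  2 f-->2 g-->0
⟦path⟧: (0:1, 1:4, 2:0)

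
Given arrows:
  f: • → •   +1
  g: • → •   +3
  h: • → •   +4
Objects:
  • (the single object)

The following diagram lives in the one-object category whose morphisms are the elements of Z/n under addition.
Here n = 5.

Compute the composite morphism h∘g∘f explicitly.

  0 +1≡1 +3≡4 +4≡3  (mod 5)
composite: +3

Answer: +3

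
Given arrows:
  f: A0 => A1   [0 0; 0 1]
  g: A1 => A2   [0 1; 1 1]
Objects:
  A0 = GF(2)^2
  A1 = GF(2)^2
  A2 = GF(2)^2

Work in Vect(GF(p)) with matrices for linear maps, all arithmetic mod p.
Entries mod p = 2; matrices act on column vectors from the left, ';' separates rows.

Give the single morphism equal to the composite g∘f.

  e0=⟨1,0⟩ f=>⟨0,0⟩ g=>⟨0,0⟩
  e1=⟨0,1⟩ f=>⟨0,1⟩ g=>⟨1,1⟩
result: [0 1; 0 1]

Answer: [0 1; 0 1]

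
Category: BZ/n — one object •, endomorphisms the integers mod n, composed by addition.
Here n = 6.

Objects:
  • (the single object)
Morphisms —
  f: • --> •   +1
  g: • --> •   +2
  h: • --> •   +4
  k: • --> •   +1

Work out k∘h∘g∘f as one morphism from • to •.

  0 +1≡1 +2≡3 +4≡1 +1≡2  (mod 6)
⟦path⟧: +2

Answer: +2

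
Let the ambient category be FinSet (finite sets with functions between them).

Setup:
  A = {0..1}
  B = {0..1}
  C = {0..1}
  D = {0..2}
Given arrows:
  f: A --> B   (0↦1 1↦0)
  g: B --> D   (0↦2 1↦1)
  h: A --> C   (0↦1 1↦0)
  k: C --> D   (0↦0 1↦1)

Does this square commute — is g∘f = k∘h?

Path 1 = f;g:
  0 f-->1 g-->1
  1 f-->0 g-->2
  ⟦path⟧₁ = (0↦1 1↦2)
Path 2 = h;k:
  0 h-->1 k-->1
  1 h-->0 k-->0
  ⟦path⟧₂ = (0↦1 1↦0)
Equal? NO — does not commute

Answer: DOES NOT COMMUTE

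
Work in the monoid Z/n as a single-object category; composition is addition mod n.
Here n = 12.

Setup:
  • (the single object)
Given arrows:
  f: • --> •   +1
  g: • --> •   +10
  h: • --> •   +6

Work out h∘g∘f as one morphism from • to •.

Answer: +5

Trace:
  0 +1≡1 +10≡11 +6≡5  (mod 12)
result: +5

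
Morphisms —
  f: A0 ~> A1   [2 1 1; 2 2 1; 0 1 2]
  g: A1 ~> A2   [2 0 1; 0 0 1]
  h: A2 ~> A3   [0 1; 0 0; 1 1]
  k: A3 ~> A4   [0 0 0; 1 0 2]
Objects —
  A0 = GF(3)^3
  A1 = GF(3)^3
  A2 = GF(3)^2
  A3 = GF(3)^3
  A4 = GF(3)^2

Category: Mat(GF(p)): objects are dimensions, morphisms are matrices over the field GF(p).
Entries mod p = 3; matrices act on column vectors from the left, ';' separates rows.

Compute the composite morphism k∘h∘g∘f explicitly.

  e0=(1,0,0) f~>(2,2,0) g~>(1,0) h~>(0,0,1) k~>(0,2)
  e1=(0,1,0) f~>(1,2,1) g~>(0,1) h~>(1,0,1) k~>(0,0)
  e2=(0,0,1) f~>(1,1,2) g~>(1,2) h~>(2,0,0) k~>(0,2)
composite: [0 0 0; 2 0 2]

Answer: [0 0 0; 2 0 2]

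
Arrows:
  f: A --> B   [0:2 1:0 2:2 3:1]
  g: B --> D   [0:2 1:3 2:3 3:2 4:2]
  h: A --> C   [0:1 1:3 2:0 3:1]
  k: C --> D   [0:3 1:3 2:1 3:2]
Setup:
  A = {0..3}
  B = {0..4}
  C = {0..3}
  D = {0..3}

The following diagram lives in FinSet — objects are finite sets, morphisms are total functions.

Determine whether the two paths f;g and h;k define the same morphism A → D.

Answer: COMMUTES

Work:
Along f;g (path 1):
  0 f-->2 g-->3
  1 f-->0 g-->2
  2 f-->2 g-->3
  3 f-->1 g-->3
  composite₁ = [0:3 1:2 2:3 3:3]
Along h;k (path 2):
  0 h-->1 k-->3
  1 h-->3 k-->2
  2 h-->0 k-->3
  3 h-->1 k-->3
  composite₂ = [0:3 1:2 2:3 3:3]
Equal? equal; square commutes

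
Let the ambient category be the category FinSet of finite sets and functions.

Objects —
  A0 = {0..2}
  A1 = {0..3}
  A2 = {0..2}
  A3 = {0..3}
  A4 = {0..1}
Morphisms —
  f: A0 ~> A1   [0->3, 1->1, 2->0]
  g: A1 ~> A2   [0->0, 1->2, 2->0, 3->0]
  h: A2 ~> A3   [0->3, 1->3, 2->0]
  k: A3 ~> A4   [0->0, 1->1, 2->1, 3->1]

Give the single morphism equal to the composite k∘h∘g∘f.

Answer: [0->1, 1->0, 2->1]

Trace:
  0 f~>3 g~>0 h~>3 k~>1
  1 f~>1 g~>2 h~>0 k~>0
  2 f~>0 g~>0 h~>3 k~>1
result: [0->1, 1->0, 2->1]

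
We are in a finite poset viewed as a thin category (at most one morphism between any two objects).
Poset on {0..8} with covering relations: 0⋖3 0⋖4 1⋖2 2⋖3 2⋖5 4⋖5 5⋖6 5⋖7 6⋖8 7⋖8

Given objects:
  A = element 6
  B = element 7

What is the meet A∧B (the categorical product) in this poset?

Answer: A∧B = 5

Trace:
Common predecessors of 6,7: {0,1,2,4,5}
  0 <= 5
  1 <= 5
  2 <= 5
  4 <= 5
  5 <= 5
glb = 5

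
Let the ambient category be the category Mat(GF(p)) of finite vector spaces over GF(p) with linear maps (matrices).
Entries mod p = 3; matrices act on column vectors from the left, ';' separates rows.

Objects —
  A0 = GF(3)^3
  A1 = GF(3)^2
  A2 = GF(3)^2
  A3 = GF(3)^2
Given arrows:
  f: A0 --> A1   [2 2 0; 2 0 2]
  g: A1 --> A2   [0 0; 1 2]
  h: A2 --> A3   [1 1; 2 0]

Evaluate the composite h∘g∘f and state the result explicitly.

Answer: [0 2 1; 0 0 0]

Trace:
  e0=⟨1,0,0⟩ f-->⟨2,2⟩ g-->⟨0,0⟩ h-->⟨0,0⟩
  e1=⟨0,1,0⟩ f-->⟨2,0⟩ g-->⟨0,2⟩ h-->⟨2,0⟩
  e2=⟨0,0,1⟩ f-->⟨0,2⟩ g-->⟨0,1⟩ h-->⟨1,0⟩
⟦path⟧: [0 2 1; 0 0 0]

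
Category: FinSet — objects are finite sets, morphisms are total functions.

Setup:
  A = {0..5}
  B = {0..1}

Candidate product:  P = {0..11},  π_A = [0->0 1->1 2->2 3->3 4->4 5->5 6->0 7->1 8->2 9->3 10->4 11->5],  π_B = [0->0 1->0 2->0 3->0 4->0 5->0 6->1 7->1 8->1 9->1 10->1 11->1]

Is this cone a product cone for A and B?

|A|·|B| = 6·2 = 12;  |P| = 12
Check the pairing map k ↦ (π_A(k), π_B(k)):
  0 -> (0,0)
  1 -> (1,0)
  2 -> (2,0)
  3 -> (3,0)
  4 -> (4,0)
  5 -> (5,0)
  6 -> (0,1)
  7 -> (1,1)
  8 -> (2,1)
  9 -> (3,1)
  10 -> (4,1)
  11 -> (5,1)
distinct pairs in image: 12 / 12 needed
  → bijection onto A×B; projections well-typed.

Answer: VALID PRODUCT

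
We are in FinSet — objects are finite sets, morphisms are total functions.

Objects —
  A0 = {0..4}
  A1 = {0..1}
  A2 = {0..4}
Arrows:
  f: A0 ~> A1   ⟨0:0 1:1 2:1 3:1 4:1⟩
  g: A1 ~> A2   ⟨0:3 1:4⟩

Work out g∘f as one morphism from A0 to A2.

Answer: ⟨0:3 1:4 2:4 3:4 4:4⟩

Trace:
  0 f~>0 g~>3
  1 f~>1 g~>4
  2 f~>1 g~>4
  3 f~>1 g~>4
  4 f~>1 g~>4
result: ⟨0:3 1:4 2:4 3:4 4:4⟩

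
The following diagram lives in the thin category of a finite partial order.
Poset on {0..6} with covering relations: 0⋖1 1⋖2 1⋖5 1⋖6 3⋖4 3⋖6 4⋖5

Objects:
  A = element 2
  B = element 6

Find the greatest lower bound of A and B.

Lower bounds of A=2 and B=6: {0,1}
  0 <= 1
  1 <= 1
glb = 1

Answer: A∧B = 1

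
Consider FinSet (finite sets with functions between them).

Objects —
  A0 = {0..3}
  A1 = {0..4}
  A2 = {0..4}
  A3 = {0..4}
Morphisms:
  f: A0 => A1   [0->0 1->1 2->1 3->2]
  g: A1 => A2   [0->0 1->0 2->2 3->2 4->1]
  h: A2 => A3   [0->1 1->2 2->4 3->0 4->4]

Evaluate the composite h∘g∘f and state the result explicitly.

Answer: [0->1 1->1 2->1 3->4]

Trace:
  0 f=>0 g=>0 h=>1
  1 f=>1 g=>0 h=>1
  2 f=>1 g=>0 h=>1
  3 f=>2 g=>2 h=>4
⟦path⟧: [0->1 1->1 2->1 3->4]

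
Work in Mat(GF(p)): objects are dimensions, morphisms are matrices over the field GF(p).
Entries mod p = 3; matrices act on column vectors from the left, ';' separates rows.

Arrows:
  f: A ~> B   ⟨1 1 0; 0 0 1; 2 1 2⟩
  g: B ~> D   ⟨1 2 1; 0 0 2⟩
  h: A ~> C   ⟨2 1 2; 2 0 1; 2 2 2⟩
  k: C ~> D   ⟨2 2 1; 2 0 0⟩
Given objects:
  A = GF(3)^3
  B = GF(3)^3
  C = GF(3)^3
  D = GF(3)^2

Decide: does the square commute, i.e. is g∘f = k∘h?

Answer: DOES NOT COMMUTE

Derivation:
Path 1 = f;g:
  e0=⟨1,0,0⟩ f~>⟨1,0,2⟩ g~>⟨0,1⟩
  e1=⟨0,1,0⟩ f~>⟨1,0,1⟩ g~>⟨2,2⟩
  e2=⟨0,0,1⟩ f~>⟨0,1,2⟩ g~>⟨1,1⟩
  ⟦path⟧₁ = ⟨0 2 1; 1 2 1⟩
Path 2 = h;k:
  e0=⟨1,0,0⟩ h~>⟨2,2,2⟩ k~>⟨1,1⟩
  e1=⟨0,1,0⟩ h~>⟨1,0,2⟩ k~>⟨1,2⟩
  e2=⟨0,0,1⟩ h~>⟨2,1,2⟩ k~>⟨2,1⟩
  ⟦path⟧₂ = ⟨1 1 2; 1 2 1⟩
Equal? distinct morphisms ✗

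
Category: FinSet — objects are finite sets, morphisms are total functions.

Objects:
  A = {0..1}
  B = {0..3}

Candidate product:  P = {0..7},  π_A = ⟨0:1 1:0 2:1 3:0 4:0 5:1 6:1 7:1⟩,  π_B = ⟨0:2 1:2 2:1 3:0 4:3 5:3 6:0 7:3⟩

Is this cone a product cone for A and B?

|A|·|B| = 2·4 = 8;  |P| = 8
Check the pairing map k ↦ (π_A(k), π_B(k)):
  0 : (1,2)
  1 : (0,2)
  2 : (1,1)
  3 : (0,0)
  4 : (0,3)
  5 : (1,3)
  6 : (1,0)
  7 : (1,3)  ✗ repeats pair of k=5
distinct pairs in image: 7 / 8 needed
  → (1,3) hit at k=5 and k=7

Answer: NOT A VALID PRODUCT — duplicate pair at indices 7,5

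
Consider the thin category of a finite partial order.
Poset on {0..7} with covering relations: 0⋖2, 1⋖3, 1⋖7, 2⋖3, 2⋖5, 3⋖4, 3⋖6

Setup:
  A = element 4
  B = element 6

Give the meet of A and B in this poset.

Answer: A∧B = 3

Work:
Common predecessors of 4,6: {0,1,2,3}
  0 ≤ 3
  1 ≤ 3
  2 ≤ 3
  3 ≤ 3
glb = 3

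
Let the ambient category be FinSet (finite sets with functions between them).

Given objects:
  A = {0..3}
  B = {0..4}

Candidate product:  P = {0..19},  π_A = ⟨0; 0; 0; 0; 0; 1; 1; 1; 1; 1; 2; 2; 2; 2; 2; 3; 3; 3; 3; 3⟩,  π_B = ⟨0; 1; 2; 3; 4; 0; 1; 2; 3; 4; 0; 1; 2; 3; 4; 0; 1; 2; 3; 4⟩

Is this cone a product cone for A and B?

Answer: VALID PRODUCT

Work:
|A|·|B| = 4·5 = 20;  |P| = 20
Check the pairing map k ↦ (π_A(k), π_B(k)):
  0 ↦ (0,0)
  1 ↦ (0,1)
  2 ↦ (0,2)
  3 ↦ (0,3)
  4 ↦ (0,4)
  5 ↦ (1,0)
  6 ↦ (1,1)
  7 ↦ (1,2)
  8 ↦ (1,3)
  9 ↦ (1,4)
  10 ↦ (2,0)
  11 ↦ (2,1)
  12 ↦ (2,2)
  13 ↦ (2,3)
  14 ↦ (2,4)
  15 ↦ (3,0)
  16 ↦ (3,1)
  17 ↦ (3,2)
  18 ↦ (3,3)
  19 ↦ (3,4)
distinct pairs in image: 20 / 20 needed
  → bijection onto A×B; projections well-typed.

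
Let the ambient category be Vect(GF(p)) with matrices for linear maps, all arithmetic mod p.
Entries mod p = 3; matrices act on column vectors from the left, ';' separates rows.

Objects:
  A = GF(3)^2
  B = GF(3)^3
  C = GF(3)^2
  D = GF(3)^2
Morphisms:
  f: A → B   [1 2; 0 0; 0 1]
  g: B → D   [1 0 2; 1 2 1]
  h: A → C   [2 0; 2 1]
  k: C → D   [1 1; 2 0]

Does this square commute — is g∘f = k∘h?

Along f;g (path 1):
  e0=(1,0) f→(1,0,0) g→(1,1)
  e1=(0,1) f→(2,0,1) g→(1,0)
  ⟦path⟧₁ = [1 1; 1 0]
Along h;k (path 2):
  e0=(1,0) h→(2,2) k→(1,1)
  e1=(0,1) h→(0,1) k→(1,0)
  ⟦path⟧₂ = [1 1; 1 0]
Equal? YES — commutes

Answer: COMMUTES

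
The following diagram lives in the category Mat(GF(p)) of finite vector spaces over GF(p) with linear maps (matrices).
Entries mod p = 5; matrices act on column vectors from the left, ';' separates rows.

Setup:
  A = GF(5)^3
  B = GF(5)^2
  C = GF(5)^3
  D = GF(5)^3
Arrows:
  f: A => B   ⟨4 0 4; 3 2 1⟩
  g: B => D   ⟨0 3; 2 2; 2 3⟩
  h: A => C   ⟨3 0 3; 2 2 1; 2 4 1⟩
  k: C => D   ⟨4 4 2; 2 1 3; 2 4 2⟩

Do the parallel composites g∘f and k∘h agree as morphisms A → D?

Answer: DOES NOT COMMUTE

Derivation:
1) trace f;g:
  e0=(1,0,0) f=>(4,3) g=>(4,4,2)
  e1=(0,1,0) f=>(0,2) g=>(1,4,1)
  e2=(0,0,1) f=>(4,1) g=>(3,0,1)
  ⟦path⟧₁ = ⟨4 1 3; 4 4 0; 2 1 1⟩
2) trace h;k:
  e0=(1,0,0) h=>(3,2,2) k=>(4,4,3)
  e1=(0,1,0) h=>(0,2,4) k=>(1,4,1)
  e2=(0,0,1) h=>(3,1,1) k=>(3,0,2)
  ⟦path⟧₂ = ⟨4 1 3; 4 4 0; 3 1 2⟩
Equal? differ; not commutative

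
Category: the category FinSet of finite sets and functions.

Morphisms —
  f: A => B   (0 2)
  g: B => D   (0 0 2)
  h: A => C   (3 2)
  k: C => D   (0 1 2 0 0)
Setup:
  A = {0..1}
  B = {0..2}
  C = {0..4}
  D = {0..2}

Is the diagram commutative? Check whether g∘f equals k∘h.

Answer: COMMUTES

Derivation:
Along f;g (path 1):
  0 f=>0 g=>0
  1 f=>2 g=>2
  ⟦path⟧₁ = (0 2)
Along h;k (path 2):
  0 h=>3 k=>0
  1 h=>2 k=>2
  ⟦path⟧₂ = (0 2)
Equal? same morphism ✓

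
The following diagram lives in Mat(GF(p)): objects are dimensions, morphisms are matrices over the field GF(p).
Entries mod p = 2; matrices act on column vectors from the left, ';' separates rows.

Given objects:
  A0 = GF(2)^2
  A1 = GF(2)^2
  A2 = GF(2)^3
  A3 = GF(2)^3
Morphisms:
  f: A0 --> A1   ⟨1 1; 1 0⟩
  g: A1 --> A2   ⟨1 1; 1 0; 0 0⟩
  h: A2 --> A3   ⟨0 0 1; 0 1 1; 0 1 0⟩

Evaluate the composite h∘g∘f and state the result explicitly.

Answer: ⟨0 0; 1 1; 1 1⟩

Trace:
  e0=(1,0) f-->(1,1) g-->(0,1,0) h-->(0,1,1)
  e1=(0,1) f-->(1,0) g-->(1,1,0) h-->(0,1,1)
⟦path⟧: ⟨0 0; 1 1; 1 1⟩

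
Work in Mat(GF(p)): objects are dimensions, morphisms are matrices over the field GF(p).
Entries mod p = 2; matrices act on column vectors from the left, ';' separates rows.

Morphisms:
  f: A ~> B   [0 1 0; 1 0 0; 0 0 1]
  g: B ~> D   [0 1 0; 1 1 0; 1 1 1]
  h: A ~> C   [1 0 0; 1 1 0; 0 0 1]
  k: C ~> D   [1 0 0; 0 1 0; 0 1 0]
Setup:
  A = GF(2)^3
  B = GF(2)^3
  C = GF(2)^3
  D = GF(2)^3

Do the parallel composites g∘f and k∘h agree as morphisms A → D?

Along f;g (path 1):
  e0=[1,0,0] f~>[0,1,0] g~>[1,1,1]
  e1=[0,1,0] f~>[1,0,0] g~>[0,1,1]
  e2=[0,0,1] f~>[0,0,1] g~>[0,0,1]
  result₁ = [1 0 0; 1 1 0; 1 1 1]
Along h;k (path 2):
  e0=[1,0,0] h~>[1,1,0] k~>[1,1,1]
  e1=[0,1,0] h~>[0,1,0] k~>[0,1,1]
  e2=[0,0,1] h~>[0,0,1] k~>[0,0,0]
  result₂ = [1 0 0; 1 1 0; 1 1 0]
Equal? differ; not commutative

Answer: DOES NOT COMMUTE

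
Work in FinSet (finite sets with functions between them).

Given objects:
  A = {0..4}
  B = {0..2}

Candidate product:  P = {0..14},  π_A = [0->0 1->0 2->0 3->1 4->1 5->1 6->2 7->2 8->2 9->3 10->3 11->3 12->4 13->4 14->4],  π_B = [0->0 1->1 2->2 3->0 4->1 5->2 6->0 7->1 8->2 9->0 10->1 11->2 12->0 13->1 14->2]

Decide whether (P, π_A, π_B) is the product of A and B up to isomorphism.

Answer: VALID PRODUCT

Trace:
|A|·|B| = 5·3 = 15;  |P| = 15
Check the pairing map k ↦ (π_A(k), π_B(k)):
  0 -> (0,0)
  1 -> (0,1)
  2 -> (0,2)
  3 -> (1,0)
  4 -> (1,1)
  5 -> (1,2)
  6 -> (2,0)
  7 -> (2,1)
  8 -> (2,2)
  9 -> (3,0)
  10 -> (3,1)
  11 -> (3,2)
  12 -> (4,0)
  13 -> (4,1)
  14 -> (4,2)
distinct pairs in image: 15 / 15 needed
  → bijection onto A×B; projections well-typed.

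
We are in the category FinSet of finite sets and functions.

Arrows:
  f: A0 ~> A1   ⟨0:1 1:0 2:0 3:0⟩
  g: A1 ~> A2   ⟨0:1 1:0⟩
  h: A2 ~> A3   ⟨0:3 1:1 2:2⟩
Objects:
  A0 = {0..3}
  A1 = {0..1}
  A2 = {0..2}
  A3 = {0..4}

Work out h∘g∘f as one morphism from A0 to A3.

Answer: ⟨0:3 1:1 2:1 3:1⟩

Work:
  0 f~>1 g~>0 h~>3
  1 f~>0 g~>1 h~>1
  2 f~>0 g~>1 h~>1
  3 f~>0 g~>1 h~>1
composite: ⟨0:3 1:1 2:1 3:1⟩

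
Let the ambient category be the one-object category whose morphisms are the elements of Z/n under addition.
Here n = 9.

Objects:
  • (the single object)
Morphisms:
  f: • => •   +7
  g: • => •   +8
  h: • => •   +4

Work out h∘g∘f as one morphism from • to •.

Answer: +1

Work:
  0 +7≡7 +8≡6 +4≡1  (mod 9)
composite: +1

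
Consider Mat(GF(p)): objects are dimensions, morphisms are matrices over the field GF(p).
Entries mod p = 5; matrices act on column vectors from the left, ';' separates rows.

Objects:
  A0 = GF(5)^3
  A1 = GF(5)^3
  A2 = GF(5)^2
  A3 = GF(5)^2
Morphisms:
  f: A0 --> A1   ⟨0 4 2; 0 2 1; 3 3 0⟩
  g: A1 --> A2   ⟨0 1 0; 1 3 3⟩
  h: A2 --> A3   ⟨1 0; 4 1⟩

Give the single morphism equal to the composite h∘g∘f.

Answer: ⟨0 2 1; 4 2 4⟩

Trace:
  e0=⟨1,0,0⟩ f-->⟨0,0,3⟩ g-->⟨0,4⟩ h-->⟨0,4⟩
  e1=⟨0,1,0⟩ f-->⟨4,2,3⟩ g-->⟨2,4⟩ h-->⟨2,2⟩
  e2=⟨0,0,1⟩ f-->⟨2,1,0⟩ g-->⟨1,0⟩ h-->⟨1,4⟩
result: ⟨0 2 1; 4 2 4⟩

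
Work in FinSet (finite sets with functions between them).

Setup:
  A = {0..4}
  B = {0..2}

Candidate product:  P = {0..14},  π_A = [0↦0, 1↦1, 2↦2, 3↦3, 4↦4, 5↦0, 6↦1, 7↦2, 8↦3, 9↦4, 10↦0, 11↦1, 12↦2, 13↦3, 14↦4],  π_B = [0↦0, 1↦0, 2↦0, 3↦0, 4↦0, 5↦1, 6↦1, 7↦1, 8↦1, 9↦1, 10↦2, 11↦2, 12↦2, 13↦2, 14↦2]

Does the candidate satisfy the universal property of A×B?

|A|·|B| = 5·3 = 15;  |P| = 15
Check the pairing map k ↦ (π_A(k), π_B(k)):
  0 ↦ (0,0)
  1 ↦ (1,0)
  2 ↦ (2,0)
  3 ↦ (3,0)
  4 ↦ (4,0)
  5 ↦ (0,1)
  6 ↦ (1,1)
  7 ↦ (2,1)
  8 ↦ (3,1)
  9 ↦ (4,1)
  10 ↦ (0,2)
  11 ↦ (1,2)
  12 ↦ (2,2)
  13 ↦ (3,2)
  14 ↦ (4,2)
distinct pairs in image: 15 / 15 needed
  → bijection onto A×B; projections well-typed.

Answer: VALID PRODUCT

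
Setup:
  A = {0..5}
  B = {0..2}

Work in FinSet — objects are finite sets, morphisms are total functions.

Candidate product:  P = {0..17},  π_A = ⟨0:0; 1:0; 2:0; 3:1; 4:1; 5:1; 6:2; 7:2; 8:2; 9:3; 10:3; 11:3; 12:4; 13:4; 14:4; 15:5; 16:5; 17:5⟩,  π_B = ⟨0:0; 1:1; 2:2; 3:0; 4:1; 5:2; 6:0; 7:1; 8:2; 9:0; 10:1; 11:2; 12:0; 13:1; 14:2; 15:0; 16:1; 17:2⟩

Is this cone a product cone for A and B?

|A|·|B| = 6·3 = 18;  |P| = 18
Check the pairing map k ↦ (π_A(k), π_B(k)):
  0 : (0,0)
  1 : (0,1)
  2 : (0,2)
  3 : (1,0)
  4 : (1,1)
  5 : (1,2)
  6 : (2,0)
  7 : (2,1)
  8 : (2,2)
  9 : (3,0)
  10 : (3,1)
  11 : (3,2)
  12 : (4,0)
  13 : (4,1)
  14 : (4,2)
  15 : (5,0)
  16 : (5,1)
  17 : (5,2)
distinct pairs in image: 18 / 18 needed
  → bijection onto A×B; projections well-typed.

Answer: VALID PRODUCT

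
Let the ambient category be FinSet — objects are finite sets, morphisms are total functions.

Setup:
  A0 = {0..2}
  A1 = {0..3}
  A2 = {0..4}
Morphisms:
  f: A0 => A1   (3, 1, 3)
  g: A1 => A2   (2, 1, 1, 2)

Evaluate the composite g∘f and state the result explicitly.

Answer: (2, 1, 2)

Derivation:
  0 f=>3 g=>2
  1 f=>1 g=>1
  2 f=>3 g=>2
⟦path⟧: (2, 1, 2)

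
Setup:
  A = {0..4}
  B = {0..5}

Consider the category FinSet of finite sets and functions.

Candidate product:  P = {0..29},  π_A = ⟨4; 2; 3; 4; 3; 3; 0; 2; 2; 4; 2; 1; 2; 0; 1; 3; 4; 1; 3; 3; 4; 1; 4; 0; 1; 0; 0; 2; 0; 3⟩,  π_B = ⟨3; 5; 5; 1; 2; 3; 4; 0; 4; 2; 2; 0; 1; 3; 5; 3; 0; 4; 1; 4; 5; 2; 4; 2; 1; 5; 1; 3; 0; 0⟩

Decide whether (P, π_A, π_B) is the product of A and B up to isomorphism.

Answer: NOT A VALID PRODUCT — duplicate pair at indices 15,5

Derivation:
|A|·|B| = 5·6 = 30;  |P| = 30
Check the pairing map k ↦ (π_A(k), π_B(k)):
  0 -> (4,3)
  1 -> (2,5)
  2 -> (3,5)
  3 -> (4,1)
  4 -> (3,2)
  5 -> (3,3)
  6 -> (0,4)
  7 -> (2,0)
  8 -> (2,4)
  9 -> (4,2)
  10 -> (2,2)
  11 -> (1,0)
  12 -> (2,1)
  13 -> (0,3)
  14 -> (1,5)
  15 -> (3,3)  ✗ repeats pair of k=5
  16 -> (4,0)
  17 -> (1,4)
  18 -> (3,1)
  19 -> (3,4)
  20 -> (4,5)
  21 -> (1,2)
  22 -> (4,4)
  23 -> (0,2)
  24 -> (1,1)
  25 -> (0,5)
  26 -> (0,1)
  27 -> (2,3)
  28 -> (0,0)
  29 -> (3,0)
distinct pairs in image: 29 / 30 needed
  → (3,3) hit at k=5 and k=15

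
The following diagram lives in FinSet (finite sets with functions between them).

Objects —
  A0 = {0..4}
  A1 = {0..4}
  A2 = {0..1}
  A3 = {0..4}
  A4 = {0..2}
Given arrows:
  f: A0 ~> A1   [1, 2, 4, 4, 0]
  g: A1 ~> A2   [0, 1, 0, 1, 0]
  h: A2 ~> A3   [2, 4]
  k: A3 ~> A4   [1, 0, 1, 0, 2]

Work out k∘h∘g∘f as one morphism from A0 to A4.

  0 f~>1 g~>1 h~>4 k~>2
  1 f~>2 g~>0 h~>2 k~>1
  2 f~>4 g~>0 h~>2 k~>1
  3 f~>4 g~>0 h~>2 k~>1
  4 f~>0 g~>0 h~>2 k~>1
composite: [2, 1, 1, 1, 1]

Answer: [2, 1, 1, 1, 1]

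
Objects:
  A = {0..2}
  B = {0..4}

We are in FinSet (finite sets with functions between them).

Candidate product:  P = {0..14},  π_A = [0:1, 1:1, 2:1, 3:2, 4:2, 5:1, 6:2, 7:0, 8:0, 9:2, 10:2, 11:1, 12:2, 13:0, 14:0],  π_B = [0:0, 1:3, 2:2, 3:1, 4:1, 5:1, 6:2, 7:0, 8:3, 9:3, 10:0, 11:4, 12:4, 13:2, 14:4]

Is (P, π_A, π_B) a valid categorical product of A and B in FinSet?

Answer: NOT A VALID PRODUCT — duplicate pair at indices 3,4

Trace:
|A|·|B| = 3·5 = 15;  |P| = 15
Check the pairing map k ↦ (π_A(k), π_B(k)):
  0 : (1,0)
  1 : (1,3)
  2 : (1,2)
  3 : (2,1)
  4 : (2,1)  ✗ repeats pair of k=3
  5 : (1,1)
  6 : (2,2)
  7 : (0,0)
  8 : (0,3)
  9 : (2,3)
  10 : (2,0)
  11 : (1,4)
  12 : (2,4)
  13 : (0,2)
  14 : (0,4)
distinct pairs in image: 14 / 15 needed
  → (2,1) hit at k=3 and k=4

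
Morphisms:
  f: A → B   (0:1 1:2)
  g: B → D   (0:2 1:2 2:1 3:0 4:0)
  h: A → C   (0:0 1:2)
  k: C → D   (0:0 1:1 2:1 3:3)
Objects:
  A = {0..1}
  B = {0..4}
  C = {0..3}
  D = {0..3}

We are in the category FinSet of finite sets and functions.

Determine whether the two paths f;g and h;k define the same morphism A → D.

Answer: DOES NOT COMMUTE

Work:
Along f;g (path 1):
  0 f→1 g→2
  1 f→2 g→1
  result₁ = (0:2 1:1)
Along h;k (path 2):
  0 h→0 k→0
  1 h→2 k→1
  result₂ = (0:0 1:1)
Equal? differ; not commutative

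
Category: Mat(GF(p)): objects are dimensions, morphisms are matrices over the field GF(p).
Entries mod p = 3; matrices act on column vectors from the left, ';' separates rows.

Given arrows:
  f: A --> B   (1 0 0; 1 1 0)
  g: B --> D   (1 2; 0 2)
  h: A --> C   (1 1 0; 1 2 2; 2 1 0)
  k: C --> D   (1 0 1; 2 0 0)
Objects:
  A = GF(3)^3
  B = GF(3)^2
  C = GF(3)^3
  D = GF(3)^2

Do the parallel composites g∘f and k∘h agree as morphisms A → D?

Answer: COMMUTES

Derivation:
Along f;g (path 1):
  e0=[1,0,0] f-->[1,1] g-->[0,2]
  e1=[0,1,0] f-->[0,1] g-->[2,2]
  e2=[0,0,1] f-->[0,0] g-->[0,0]
  composite₁ = (0 2 0; 2 2 0)
Along h;k (path 2):
  e0=[1,0,0] h-->[1,1,2] k-->[0,2]
  e1=[0,1,0] h-->[1,2,1] k-->[2,2]
  e2=[0,0,1] h-->[0,2,0] k-->[0,0]
  composite₂ = (0 2 0; 2 2 0)
Equal? YES — commutes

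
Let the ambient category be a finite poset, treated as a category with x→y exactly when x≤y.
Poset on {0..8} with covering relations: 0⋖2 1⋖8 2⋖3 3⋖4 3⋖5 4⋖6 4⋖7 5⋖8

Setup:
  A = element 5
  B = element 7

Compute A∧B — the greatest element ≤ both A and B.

Answer: A∧B = 3

Derivation:
Lower bounds of A=5 and B=7: {0,2,3}
  0 ⊑ 3
  2 ⊑ 3
  3 ⊑ 3
glb = 3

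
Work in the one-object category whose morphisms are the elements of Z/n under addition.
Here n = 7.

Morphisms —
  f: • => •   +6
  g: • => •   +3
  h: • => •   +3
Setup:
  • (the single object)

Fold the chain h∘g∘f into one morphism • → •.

Answer: +5

Work:
  0 +6≡6 +3≡2 +3≡5  (mod 7)
result: +5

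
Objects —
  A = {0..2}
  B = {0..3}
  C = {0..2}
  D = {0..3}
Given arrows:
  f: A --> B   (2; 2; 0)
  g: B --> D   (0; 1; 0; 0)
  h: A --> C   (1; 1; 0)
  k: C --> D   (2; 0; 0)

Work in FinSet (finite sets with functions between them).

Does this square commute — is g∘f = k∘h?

Answer: DOES NOT COMMUTE

Trace:
Path 1 = f;g:
  0 f-->2 g-->0
  1 f-->2 g-->0
  2 f-->0 g-->0
  ⟦path⟧₁ = (0; 0; 0)
Path 2 = h;k:
  0 h-->1 k-->0
  1 h-->1 k-->0
  2 h-->0 k-->2
  ⟦path⟧₂ = (0; 0; 2)
Equal? distinct morphisms ✗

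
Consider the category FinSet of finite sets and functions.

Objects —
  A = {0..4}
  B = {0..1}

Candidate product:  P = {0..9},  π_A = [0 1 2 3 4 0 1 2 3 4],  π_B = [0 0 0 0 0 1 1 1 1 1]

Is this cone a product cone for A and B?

|A|·|B| = 5·2 = 10;  |P| = 10
Check the pairing map k ↦ (π_A(k), π_B(k)):
  0 -> (0,0)
  1 -> (1,0)
  2 -> (2,0)
  3 -> (3,0)
  4 -> (4,0)
  5 -> (0,1)
  6 -> (1,1)
  7 -> (2,1)
  8 -> (3,1)
  9 -> (4,1)
distinct pairs in image: 10 / 10 needed
  → bijection onto A×B; projections well-typed.

Answer: VALID PRODUCT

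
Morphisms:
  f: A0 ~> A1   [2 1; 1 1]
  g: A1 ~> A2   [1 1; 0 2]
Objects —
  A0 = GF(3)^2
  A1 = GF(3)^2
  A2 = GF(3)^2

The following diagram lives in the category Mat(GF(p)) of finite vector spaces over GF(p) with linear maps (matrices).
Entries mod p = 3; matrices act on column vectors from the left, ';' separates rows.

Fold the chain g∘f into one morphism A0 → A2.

Answer: [0 2; 2 2]

Derivation:
  e0=[1,0] f~>[2,1] g~>[0,2]
  e1=[0,1] f~>[1,1] g~>[2,2]
⟦path⟧: [0 2; 2 2]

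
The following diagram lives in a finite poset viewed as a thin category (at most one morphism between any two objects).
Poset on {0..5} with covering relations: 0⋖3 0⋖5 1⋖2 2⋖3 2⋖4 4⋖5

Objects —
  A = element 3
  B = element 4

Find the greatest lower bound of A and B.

{x : x<=A ∧ x<=B} = {1,2}  (A=3, B=4)
  1 <= 2
  2 <= 2
glb = 2

Answer: A∧B = 2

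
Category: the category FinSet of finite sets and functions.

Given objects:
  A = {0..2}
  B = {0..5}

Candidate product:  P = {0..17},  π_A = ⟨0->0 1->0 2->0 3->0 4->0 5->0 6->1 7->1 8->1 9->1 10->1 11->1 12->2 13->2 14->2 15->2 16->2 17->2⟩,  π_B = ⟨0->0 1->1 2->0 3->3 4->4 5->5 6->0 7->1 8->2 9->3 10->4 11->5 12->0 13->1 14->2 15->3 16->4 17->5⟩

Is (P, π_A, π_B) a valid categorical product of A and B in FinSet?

|A|·|B| = 3·6 = 18;  |P| = 18
Check the pairing map k ↦ (π_A(k), π_B(k)):
  0 -> (0,0)
  1 -> (0,1)
  2 -> (0,0)  ✗ repeats pair of k=0
  3 -> (0,3)
  4 -> (0,4)
  5 -> (0,5)
  6 -> (1,0)
  7 -> (1,1)
  8 -> (1,2)
  9 -> (1,3)
  10 -> (1,4)
  11 -> (1,5)
  12 -> (2,0)
  13 -> (2,1)
  14 -> (2,2)
  15 -> (2,3)
  16 -> (2,4)
  17 -> (2,5)
distinct pairs in image: 17 / 18 needed
  → (0,0) hit at k=0 and k=2

Answer: NOT A VALID PRODUCT — duplicate pair at indices 0,2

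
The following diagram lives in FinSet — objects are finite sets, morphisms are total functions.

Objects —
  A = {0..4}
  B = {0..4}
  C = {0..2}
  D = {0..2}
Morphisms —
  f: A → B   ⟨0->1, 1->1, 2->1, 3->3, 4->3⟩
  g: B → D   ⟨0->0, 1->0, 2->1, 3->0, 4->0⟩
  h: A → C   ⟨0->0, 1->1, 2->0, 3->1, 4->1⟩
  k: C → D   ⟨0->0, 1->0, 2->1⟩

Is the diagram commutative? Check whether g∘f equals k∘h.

Answer: COMMUTES

Work:
Along f;g (path 1):
  0 f→1 g→0
  1 f→1 g→0
  2 f→1 g→0
  3 f→3 g→0
  4 f→3 g→0
  ⟦path⟧₁ = ⟨0->0, 1->0, 2->0, 3->0, 4->0⟩
Along h;k (path 2):
  0 h→0 k→0
  1 h→1 k→0
  2 h→0 k→0
  3 h→1 k→0
  4 h→1 k→0
  ⟦path⟧₂ = ⟨0->0, 1->0, 2->0, 3->0, 4->0⟩
Equal? same morphism ✓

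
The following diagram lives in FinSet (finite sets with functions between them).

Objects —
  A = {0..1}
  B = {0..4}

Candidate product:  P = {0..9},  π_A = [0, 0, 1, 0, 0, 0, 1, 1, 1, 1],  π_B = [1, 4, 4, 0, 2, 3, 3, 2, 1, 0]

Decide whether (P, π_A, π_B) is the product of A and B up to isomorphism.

Answer: VALID PRODUCT

Work:
|A|·|B| = 2·5 = 10;  |P| = 10
Check the pairing map k ↦ (π_A(k), π_B(k)):
  0 : (0,1)
  1 : (0,4)
  2 : (1,4)
  3 : (0,0)
  4 : (0,2)
  5 : (0,3)
  6 : (1,3)
  7 : (1,2)
  8 : (1,1)
  9 : (1,0)
distinct pairs in image: 10 / 10 needed
  → bijection onto A×B; projections well-typed.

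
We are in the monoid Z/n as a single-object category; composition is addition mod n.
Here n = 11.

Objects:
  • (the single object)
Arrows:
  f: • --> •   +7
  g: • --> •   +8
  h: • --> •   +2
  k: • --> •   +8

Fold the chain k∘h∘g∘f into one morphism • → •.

Answer: +3

Work:
  0 +7≡7 +8≡4 +2≡6 +8≡3  (mod 11)
⟦path⟧: +3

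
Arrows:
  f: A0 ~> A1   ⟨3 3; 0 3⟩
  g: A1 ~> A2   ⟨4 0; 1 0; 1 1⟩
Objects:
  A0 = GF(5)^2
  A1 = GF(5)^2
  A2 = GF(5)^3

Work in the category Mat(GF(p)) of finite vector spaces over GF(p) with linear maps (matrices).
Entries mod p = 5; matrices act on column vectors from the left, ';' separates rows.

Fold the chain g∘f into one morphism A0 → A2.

Answer: ⟨2 2; 3 3; 3 1⟩

Trace:
  e0=[1,0] f~>[3,0] g~>[2,3,3]
  e1=[0,1] f~>[3,3] g~>[2,3,1]
⟦path⟧: ⟨2 2; 3 3; 3 1⟩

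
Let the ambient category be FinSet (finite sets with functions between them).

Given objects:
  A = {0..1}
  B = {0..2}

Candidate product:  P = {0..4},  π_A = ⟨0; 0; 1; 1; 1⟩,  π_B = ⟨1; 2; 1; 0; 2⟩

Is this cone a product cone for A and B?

Answer: NOT A VALID PRODUCT — |P|=5 ≠ |A|·|B|=6

Derivation:
|A|·|B| = 2·3 = 6;  |P| = 5
  → cardinalities differ; no bijection possible.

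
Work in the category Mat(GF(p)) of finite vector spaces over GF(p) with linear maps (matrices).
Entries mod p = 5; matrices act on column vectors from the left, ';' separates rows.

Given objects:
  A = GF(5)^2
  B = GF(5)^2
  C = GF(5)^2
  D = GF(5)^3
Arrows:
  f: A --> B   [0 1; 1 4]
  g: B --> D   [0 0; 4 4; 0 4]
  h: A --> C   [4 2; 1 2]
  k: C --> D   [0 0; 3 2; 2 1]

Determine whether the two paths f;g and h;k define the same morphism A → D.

Answer: COMMUTES

Work:
Along f;g (path 1):
  e0=(1,0) f-->(0,1) g-->(0,4,4)
  e1=(0,1) f-->(1,4) g-->(0,0,1)
  result₁ = [0 0; 4 0; 4 1]
Along h;k (path 2):
  e0=(1,0) h-->(4,1) k-->(0,4,4)
  e1=(0,1) h-->(2,2) k-->(0,0,1)
  result₂ = [0 0; 4 0; 4 1]
Equal? equal; square commutes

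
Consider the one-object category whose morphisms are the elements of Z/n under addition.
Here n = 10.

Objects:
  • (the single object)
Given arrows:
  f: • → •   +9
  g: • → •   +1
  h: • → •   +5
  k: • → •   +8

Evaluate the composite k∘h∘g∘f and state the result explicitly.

  0 +9≡9 +1≡0 +5≡5 +8≡3  (mod 10)
composite: +3

Answer: +3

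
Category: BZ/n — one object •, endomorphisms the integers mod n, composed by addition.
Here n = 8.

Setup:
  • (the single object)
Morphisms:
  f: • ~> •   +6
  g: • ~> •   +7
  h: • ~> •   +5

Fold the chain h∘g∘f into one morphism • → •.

Answer: +2

Derivation:
  0 +6≡6 +7≡5 +5≡2  (mod 8)
composite: +2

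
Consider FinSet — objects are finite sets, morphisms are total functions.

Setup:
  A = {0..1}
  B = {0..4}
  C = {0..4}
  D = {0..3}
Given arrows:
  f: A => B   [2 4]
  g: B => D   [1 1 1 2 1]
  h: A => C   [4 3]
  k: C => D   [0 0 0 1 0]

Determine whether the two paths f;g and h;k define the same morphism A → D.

1) trace f;g:
  0 f=>2 g=>1
  1 f=>4 g=>1
  ⟦path⟧₁ = [1 1]
2) trace h;k:
  0 h=>4 k=>0
  1 h=>3 k=>1
  ⟦path⟧₂ = [0 1]
Equal? differ; not commutative

Answer: DOES NOT COMMUTE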